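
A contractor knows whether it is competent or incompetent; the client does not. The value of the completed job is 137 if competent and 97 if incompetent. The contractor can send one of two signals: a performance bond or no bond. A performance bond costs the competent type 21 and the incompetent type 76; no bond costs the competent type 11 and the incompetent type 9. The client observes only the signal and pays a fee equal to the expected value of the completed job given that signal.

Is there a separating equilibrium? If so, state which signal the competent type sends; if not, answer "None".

bond

Try competent → bond, incompetent → no bond:
  If types separate, bond earns payment 137 and no bond earns 97.
  Competent: bond gives 137 − 21 = 116; no bond gives 97 − 11 = 86. No deviation. ✓
  Incompetent: no bond gives 97 − 9 = 88; bond gives 137 − 76 = 61. No deviation. ✓
Both hold — the competent type sends bond.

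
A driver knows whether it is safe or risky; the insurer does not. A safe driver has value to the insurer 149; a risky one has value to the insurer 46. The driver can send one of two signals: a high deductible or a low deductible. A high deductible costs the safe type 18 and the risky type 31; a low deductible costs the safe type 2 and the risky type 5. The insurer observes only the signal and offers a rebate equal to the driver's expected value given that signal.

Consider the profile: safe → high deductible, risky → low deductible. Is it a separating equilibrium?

If types separate, high deductible earns payment 149 and low deductible earns 46.
Safe: high deductible gives 149 − 18 = 131; low deductible gives 46 − 2 = 44. No deviation. ✓
Risky: low deductible gives 46 − 5 = 41; high deductible gives 149 − 31 = 118. Would deviate. ✗

No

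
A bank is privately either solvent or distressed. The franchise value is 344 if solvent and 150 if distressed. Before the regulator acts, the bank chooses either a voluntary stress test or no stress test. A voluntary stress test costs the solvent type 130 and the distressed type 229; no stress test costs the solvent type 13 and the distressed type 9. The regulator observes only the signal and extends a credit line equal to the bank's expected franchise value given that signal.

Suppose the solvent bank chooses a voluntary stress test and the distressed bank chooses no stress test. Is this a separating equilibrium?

Yes

If types separate, stress test earns payment 344 and no stress test earns 150.
Solvent: stress test gives 344 − 130 = 214; no stress test gives 150 − 13 = 137. No deviation. ✓
Distressed: no stress test gives 150 − 9 = 141; stress test gives 344 − 229 = 115. No deviation. ✓
Both incentive constraints hold.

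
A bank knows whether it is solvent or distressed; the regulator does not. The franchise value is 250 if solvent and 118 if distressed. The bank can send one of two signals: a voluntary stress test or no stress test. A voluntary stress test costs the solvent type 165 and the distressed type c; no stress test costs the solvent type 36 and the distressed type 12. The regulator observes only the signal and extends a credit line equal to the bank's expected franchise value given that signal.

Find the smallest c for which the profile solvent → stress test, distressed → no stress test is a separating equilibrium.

144

Under separation: stress test → solvent (pays 250); no stress test → distressed (pays 118).
Solvent: 250 − 165 = 85 ≥ 118 − 36 = 82. Holds regardless of c. ✓
Distressed: 118 − 12 ≥ 250 − c, so c ≥ 250 − 106 = 144.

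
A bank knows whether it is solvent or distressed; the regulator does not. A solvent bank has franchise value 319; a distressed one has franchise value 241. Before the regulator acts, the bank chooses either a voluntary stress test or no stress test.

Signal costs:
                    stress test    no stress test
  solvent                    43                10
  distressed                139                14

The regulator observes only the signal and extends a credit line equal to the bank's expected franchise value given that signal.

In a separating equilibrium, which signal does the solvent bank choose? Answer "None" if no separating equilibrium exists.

stress test

Try solvent → stress test, distressed → no stress test:
  Under separation the regulator infers type exactly: stress test → solvent (pays 319), no stress test → distressed (pays 241).
  Solvent: stress test gives 319 − 43 = 276; no stress test gives 241 − 10 = 231. No deviation. ✓
  Distressed: no stress test gives 241 − 14 = 227; stress test gives 319 − 139 = 180. No deviation. ✓
Both hold — the solvent type sends stress test.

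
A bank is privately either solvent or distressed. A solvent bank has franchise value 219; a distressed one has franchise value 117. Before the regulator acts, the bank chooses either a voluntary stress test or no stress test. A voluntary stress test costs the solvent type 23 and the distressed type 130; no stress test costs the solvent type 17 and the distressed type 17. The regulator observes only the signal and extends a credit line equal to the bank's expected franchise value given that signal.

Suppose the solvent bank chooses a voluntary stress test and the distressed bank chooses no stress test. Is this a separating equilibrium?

Yes

If types separate, stress test earns payment 219 and no stress test earns 117.
Solvent: stress test gives 219 − 23 = 196; no stress test gives 117 − 17 = 100. No deviation. ✓
Distressed: no stress test gives 117 − 17 = 100; stress test gives 219 − 130 = 89. No deviation. ✓
Both incentive constraints hold.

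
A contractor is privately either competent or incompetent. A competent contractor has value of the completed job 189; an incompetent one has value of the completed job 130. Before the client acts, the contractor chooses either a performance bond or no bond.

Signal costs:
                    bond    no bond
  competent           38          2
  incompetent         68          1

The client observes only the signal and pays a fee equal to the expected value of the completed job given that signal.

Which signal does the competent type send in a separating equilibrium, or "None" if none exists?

Try competent → bond, incompetent → no bond:
  If types separate, bond earns payment 189 and no bond earns 130.
  Competent: bond gives 189 − 38 = 151; no bond gives 130 − 2 = 128. No deviation. ✓
  Incompetent: no bond gives 130 − 1 = 129; bond gives 189 − 68 = 121. No deviation. ✓
Both hold — the competent type sends bond.

bond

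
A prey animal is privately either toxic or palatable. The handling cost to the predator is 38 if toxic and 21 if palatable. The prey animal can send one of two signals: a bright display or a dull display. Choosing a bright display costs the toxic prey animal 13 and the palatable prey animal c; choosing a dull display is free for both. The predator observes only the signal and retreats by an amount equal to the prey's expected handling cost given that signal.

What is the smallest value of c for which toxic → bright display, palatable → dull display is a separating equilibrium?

Under separation: bright display → toxic (pays 38); dull display → palatable (pays 21).
Toxic: 38 − 13 = 25 ≥ 21 − 0 = 21. Holds regardless of c. ✓
Palatable: 21 − 0 ≥ 38 − c, so c ≥ 38 − 21 = 17.

17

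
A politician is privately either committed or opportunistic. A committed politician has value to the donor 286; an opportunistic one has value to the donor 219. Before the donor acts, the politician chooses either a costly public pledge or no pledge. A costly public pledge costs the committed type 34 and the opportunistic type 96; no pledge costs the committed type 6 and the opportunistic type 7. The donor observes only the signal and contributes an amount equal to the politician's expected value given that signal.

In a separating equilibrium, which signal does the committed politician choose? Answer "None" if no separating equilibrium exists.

Try committed → pledge, opportunistic → no pledge:
  If types separate, pledge earns payment 286 and no pledge earns 219.
  Committed: pledge gives 286 − 34 = 252; no pledge gives 219 − 6 = 213. No deviation. ✓
  Opportunistic: no pledge gives 219 − 7 = 212; pledge gives 286 − 96 = 190. No deviation. ✓
Both hold — the committed type sends pledge.

pledge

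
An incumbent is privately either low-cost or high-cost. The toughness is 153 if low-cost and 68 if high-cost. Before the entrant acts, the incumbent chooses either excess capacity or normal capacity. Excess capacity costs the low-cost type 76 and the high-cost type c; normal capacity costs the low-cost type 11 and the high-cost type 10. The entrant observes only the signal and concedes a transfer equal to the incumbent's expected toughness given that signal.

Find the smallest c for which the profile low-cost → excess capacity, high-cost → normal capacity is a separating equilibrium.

95

Under separation: excess capacity → low-cost (pays 153); normal capacity → high-cost (pays 68).
Low-cost: 153 − 76 = 77 ≥ 68 − 11 = 57. Holds regardless of c. ✓
High-cost: 68 − 10 ≥ 153 − c, so c ≥ 153 − 58 = 95.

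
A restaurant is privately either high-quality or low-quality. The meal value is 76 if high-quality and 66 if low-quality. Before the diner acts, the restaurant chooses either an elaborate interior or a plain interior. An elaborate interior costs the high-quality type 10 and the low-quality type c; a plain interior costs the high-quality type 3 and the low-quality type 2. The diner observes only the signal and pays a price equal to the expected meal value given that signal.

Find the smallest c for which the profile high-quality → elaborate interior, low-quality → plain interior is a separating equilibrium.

Under separation: elaborate interior → high-quality (pays 76); plain interior → low-quality (pays 66).
High-quality: 76 − 10 = 66 ≥ 66 − 3 = 63. Holds regardless of c. ✓
Low-quality: 66 − 2 ≥ 76 − c, so c ≥ 76 − 64 = 12.

12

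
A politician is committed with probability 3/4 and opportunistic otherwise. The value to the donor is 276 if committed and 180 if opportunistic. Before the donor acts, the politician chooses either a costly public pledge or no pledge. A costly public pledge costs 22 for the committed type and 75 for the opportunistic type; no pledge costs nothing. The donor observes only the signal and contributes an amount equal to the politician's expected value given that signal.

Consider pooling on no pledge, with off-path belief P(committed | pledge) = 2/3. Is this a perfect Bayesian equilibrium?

At the pooled signal (no pledge) the donor holds the prior 3/4 and pays 3/4·276 + 1/4·180 = 252. Off-path (pledge) belief 2/3 gives 2/3·276 + 1/3·180 = 244.
Committed: no pledge gives 252 − 0 = 252; pledge gives 244 − 22 = 222. Stays. ✓
Opportunistic: no pledge gives 252 − 0 = 252; pledge gives 244 − 75 = 169. Stays. ✓

Yes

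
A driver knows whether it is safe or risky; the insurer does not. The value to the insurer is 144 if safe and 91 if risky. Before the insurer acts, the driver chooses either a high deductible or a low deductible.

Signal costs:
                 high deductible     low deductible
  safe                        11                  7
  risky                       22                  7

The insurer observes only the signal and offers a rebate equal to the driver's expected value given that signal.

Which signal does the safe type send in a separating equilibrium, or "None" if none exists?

Try safe → high deductible, risky → low deductible:
  If types separate, high deductible earns payment 144 and low deductible earns 91.
  Safe: high deductible gives 144 − 11 = 133; low deductible gives 91 − 7 = 84. No deviation. ✓
  Risky: low deductible gives 91 − 7 = 84; high deductible gives 144 − 22 = 122. Would deviate. ✗
Try safe → low deductible, risky → high deductible:
  If types separate, low deductible earns payment 144 and high deductible earns 91.
  Safe: low deductible gives 144 − 7 = 137; high deductible gives 91 − 11 = 80. No deviation. ✓
  Risky: high deductible gives 91 − 22 = 69; low deductible gives 144 − 7 = 137. Would deviate. ✗
Neither assignment is incentive-compatible.

None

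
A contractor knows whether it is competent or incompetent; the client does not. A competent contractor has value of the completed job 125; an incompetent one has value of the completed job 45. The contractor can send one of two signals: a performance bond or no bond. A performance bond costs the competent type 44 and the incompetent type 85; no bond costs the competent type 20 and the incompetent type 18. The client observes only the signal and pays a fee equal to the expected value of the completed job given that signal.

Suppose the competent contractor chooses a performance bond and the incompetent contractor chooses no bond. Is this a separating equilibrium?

If types separate, bond earns payment 125 and no bond earns 45.
Competent: bond gives 125 − 44 = 81; no bond gives 45 − 20 = 25. No deviation. ✓
Incompetent: no bond gives 45 − 18 = 27; bond gives 125 − 85 = 40. Would deviate. ✗

No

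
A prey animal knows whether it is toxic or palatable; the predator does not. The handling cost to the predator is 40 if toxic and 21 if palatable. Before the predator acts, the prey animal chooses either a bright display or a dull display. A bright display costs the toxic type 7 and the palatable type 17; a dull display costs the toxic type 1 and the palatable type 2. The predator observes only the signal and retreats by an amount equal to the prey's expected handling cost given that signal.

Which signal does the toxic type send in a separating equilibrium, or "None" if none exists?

Try toxic → bright display, palatable → dull display:
  If types separate, bright display earns payment 40 and dull display earns 21.
  Toxic: bright display gives 40 − 7 = 33; dull display gives 21 − 1 = 20. No deviation. ✓
  Palatable: dull display gives 21 − 2 = 19; bright display gives 40 − 17 = 23. Would deviate. ✗
Try toxic → dull display, palatable → bright display:
  If types separate, dull display earns payment 40 and bright display earns 21.
  Toxic: dull display gives 40 − 1 = 39; bright display gives 21 − 7 = 14. No deviation. ✓
  Palatable: bright display gives 21 − 17 = 4; dull display gives 40 − 2 = 38. Would deviate. ✗
Neither assignment is incentive-compatible.

None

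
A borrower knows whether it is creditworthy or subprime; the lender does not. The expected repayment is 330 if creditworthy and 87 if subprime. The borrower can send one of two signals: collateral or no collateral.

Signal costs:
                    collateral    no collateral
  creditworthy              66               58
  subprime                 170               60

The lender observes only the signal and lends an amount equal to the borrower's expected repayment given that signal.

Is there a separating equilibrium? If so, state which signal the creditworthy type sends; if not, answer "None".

None

Try creditworthy → collateral, subprime → no collateral:
  If types separate, collateral earns payment 330 and no collateral earns 87.
  Creditworthy: collateral gives 330 − 66 = 264; no collateral gives 87 − 58 = 29. No deviation. ✓
  Subprime: no collateral gives 87 − 60 = 27; collateral gives 330 − 170 = 160. Would deviate. ✗
Try creditworthy → no collateral, subprime → collateral:
  If types separate, no collateral earns payment 330 and collateral earns 87.
  Creditworthy: no collateral gives 330 − 58 = 272; collateral gives 87 − 66 = 21. No deviation. ✓
  Subprime: collateral gives 87 − 170 = -83; no collateral gives 330 − 60 = 270. Would deviate. ✗
Neither assignment is incentive-compatible.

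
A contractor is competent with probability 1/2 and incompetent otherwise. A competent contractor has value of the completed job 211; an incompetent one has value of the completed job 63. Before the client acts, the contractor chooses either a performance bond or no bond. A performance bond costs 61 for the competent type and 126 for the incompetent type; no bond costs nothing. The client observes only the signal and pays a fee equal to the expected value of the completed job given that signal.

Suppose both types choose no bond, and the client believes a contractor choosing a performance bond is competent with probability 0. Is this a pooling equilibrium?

On the equilibrium path (no bond) the client holds the prior 1/2 and pays 1/2·211 + 1/2·63 = 137. Off-path (bond) belief 0 gives 0·211 + 1·63 = 63.
Competent: no bond gives 137 − 0 = 137; bond gives 63 − 61 = 2. Stays. ✓
Incompetent: no bond gives 137 − 0 = 137; bond gives 63 − 126 = -63. Stays. ✓
Beliefs are Bayes-consistent on-path and both types best-respond.

Yes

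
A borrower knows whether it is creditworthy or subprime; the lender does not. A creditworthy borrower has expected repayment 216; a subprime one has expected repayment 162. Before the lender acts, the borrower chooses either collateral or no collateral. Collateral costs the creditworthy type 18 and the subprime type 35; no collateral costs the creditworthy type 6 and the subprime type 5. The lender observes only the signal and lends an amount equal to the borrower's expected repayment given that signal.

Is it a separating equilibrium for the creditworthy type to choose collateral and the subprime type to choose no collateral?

If types separate, collateral earns payment 216 and no collateral earns 162.
Creditworthy: collateral gives 216 − 18 = 198; no collateral gives 162 − 6 = 156. No deviation. ✓
Subprime: no collateral gives 162 − 5 = 157; collateral gives 216 − 35 = 181. Would deviate. ✗

No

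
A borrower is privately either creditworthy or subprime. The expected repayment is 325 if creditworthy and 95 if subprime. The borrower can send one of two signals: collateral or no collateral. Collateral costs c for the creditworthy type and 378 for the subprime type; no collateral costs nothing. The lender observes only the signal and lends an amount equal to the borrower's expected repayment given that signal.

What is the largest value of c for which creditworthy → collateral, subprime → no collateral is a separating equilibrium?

230

Under separation: collateral → creditworthy (pays 325); no collateral → subprime (pays 95).
Subprime: 95 − 0 = 95 ≥ 325 − 378 = -53. Holds regardless of c. ✓
Creditworthy: 325 − c ≥ 95 − 0, so c ≤ 325 − 95 = 230.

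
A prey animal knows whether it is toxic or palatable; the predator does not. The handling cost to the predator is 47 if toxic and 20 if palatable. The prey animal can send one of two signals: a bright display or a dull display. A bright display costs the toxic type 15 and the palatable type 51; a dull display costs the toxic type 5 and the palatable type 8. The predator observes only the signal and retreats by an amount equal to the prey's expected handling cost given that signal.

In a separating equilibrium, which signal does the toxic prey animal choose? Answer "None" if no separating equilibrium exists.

bright display

Try toxic → bright display, palatable → dull display:
  Under separation the predator infers type exactly: bright display → toxic (pays 47), dull display → palatable (pays 20).
  Toxic: bright display gives 47 − 15 = 32; dull display gives 20 − 5 = 15. No deviation. ✓
  Palatable: dull display gives 20 − 8 = 12; bright display gives 47 − 51 = -4. No deviation. ✓
Both hold — the toxic type sends bright display.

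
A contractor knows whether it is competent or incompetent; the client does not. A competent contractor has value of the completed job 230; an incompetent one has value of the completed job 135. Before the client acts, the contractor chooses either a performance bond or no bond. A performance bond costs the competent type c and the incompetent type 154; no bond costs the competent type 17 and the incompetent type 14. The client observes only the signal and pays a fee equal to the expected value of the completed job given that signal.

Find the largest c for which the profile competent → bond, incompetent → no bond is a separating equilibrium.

Under separation: bond → competent (pays 230); no bond → incompetent (pays 135).
Incompetent: 135 − 14 = 121 ≥ 230 − 154 = 76. Holds regardless of c. ✓
Competent: 230 − c ≥ 135 − 17, so c ≤ 230 − 118 = 112.

112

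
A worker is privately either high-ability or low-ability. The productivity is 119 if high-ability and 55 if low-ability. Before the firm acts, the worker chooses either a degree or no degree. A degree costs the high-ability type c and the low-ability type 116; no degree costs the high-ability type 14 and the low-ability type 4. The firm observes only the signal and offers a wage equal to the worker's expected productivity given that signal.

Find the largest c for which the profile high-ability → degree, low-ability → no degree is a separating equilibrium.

Under separation: degree → high-ability (pays 119); no degree → low-ability (pays 55).
Low-ability: 55 − 4 = 51 ≥ 119 − 116 = 3. Holds regardless of c. ✓
High-ability: 119 − c ≥ 55 − 14, so c ≤ 119 − 41 = 78.

78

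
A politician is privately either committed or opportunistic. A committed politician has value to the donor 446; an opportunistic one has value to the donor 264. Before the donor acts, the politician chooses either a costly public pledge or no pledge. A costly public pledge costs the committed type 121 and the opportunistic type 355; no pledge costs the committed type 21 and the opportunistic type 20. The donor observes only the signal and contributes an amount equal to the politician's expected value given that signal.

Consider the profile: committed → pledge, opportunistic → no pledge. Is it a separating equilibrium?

Under separation the donor infers type exactly: pledge → committed (pays 446), no pledge → opportunistic (pays 264).
Committed: pledge gives 446 − 121 = 325; no pledge gives 264 − 21 = 243. No deviation. ✓
Opportunistic: no pledge gives 264 − 20 = 244; pledge gives 446 − 355 = 91. No deviation. ✓
Both incentive constraints hold.

Yes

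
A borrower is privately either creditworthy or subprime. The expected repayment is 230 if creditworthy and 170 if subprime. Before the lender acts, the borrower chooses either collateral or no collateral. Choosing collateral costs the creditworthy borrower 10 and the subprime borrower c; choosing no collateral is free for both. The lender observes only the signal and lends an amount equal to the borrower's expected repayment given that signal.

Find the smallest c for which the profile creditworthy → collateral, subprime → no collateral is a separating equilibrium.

Under separation: collateral → creditworthy (pays 230); no collateral → subprime (pays 170).
Creditworthy: 230 − 10 = 220 ≥ 170 − 0 = 170. Holds regardless of c. ✓
Subprime: 170 − 0 ≥ 230 − c, so c ≥ 230 − 170 = 60.

60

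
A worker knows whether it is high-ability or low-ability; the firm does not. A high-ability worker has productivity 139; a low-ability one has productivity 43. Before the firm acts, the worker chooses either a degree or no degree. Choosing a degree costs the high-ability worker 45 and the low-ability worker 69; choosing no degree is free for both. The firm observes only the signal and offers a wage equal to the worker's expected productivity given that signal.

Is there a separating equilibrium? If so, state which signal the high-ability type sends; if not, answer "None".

None

Try high-ability → degree, low-ability → no degree:
  If types separate, degree earns payment 139 and no degree earns 43.
  High-ability: degree gives 139 − 45 = 94; no degree gives 43 − 0 = 43. No deviation. ✓
  Low-ability: no degree gives 43 − 0 = 43; degree gives 139 − 69 = 70. Would deviate. ✗
Try high-ability → no degree, low-ability → degree:
  If types separate, no degree earns payment 139 and degree earns 43.
  High-ability: no degree gives 139 − 0 = 139; degree gives 43 − 45 = -2. No deviation. ✓
  Low-ability: degree gives 43 − 69 = -26; no degree gives 139 − 0 = 139. Would deviate. ✗
Neither assignment is incentive-compatible.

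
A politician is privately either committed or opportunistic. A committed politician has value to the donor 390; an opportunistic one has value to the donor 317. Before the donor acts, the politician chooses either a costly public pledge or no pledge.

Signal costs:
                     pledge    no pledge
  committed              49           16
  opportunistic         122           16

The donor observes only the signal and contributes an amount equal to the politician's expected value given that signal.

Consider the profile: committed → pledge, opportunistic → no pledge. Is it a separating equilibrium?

If types separate, pledge earns payment 390 and no pledge earns 317.
Committed: pledge gives 390 − 49 = 341; no pledge gives 317 − 16 = 301. No deviation. ✓
Opportunistic: no pledge gives 317 − 16 = 301; pledge gives 390 − 122 = 268. No deviation. ✓
Both incentive constraints hold.

Yes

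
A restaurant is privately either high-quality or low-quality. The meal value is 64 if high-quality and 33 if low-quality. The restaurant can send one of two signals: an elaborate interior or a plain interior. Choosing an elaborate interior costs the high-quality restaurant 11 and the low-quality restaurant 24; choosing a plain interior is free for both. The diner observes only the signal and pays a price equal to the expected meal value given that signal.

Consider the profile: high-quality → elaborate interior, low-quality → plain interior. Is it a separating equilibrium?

Under separation the diner infers type exactly: elaborate interior → high-quality (pays 64), plain interior → low-quality (pays 33).
High-quality: elaborate interior gives 64 − 11 = 53; plain interior gives 33 − 0 = 33. No deviation. ✓
Low-quality: plain interior gives 33 − 0 = 33; elaborate interior gives 64 − 24 = 40. Would deviate. ✗

No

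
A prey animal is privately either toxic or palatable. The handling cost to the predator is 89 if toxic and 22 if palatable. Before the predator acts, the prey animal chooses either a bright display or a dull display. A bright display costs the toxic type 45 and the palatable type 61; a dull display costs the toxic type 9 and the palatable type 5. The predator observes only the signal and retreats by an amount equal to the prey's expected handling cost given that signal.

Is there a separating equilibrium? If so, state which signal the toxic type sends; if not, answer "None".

None

Try toxic → bright display, palatable → dull display:
  Under separation the predator infers type exactly: bright display → toxic (pays 89), dull display → palatable (pays 22).
  Toxic: bright display gives 89 − 45 = 44; dull display gives 22 − 9 = 13. No deviation. ✓
  Palatable: dull display gives 22 − 5 = 17; bright display gives 89 − 61 = 28. Would deviate. ✗
Try toxic → dull display, palatable → bright display:
  Under separation the predator infers type exactly: dull display → toxic (pays 89), bright display → palatable (pays 22).
  Toxic: dull display gives 89 − 9 = 80; bright display gives 22 − 45 = -23. No deviation. ✓
  Palatable: bright display gives 22 − 61 = -39; dull display gives 89 − 5 = 84. Would deviate. ✗
Neither assignment is incentive-compatible.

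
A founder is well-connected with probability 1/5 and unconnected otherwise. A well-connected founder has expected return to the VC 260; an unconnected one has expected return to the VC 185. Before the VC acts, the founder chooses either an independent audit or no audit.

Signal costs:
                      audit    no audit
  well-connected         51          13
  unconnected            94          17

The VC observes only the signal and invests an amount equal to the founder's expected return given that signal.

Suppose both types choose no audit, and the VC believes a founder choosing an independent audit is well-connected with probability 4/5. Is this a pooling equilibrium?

No

At the pooled signal (no audit) the VC holds the prior 1/5 and pays 1/5·260 + 4/5·185 = 200. Off-path (audit) belief 4/5 gives 4/5·260 + 1/5·185 = 245.
Well-connected: no audit gives 200 − 13 = 187; audit gives 245 − 51 = 194. Deviates. ✗
Unconnected: no audit gives 200 − 17 = 183; audit gives 245 − 94 = 151. Stays. ✓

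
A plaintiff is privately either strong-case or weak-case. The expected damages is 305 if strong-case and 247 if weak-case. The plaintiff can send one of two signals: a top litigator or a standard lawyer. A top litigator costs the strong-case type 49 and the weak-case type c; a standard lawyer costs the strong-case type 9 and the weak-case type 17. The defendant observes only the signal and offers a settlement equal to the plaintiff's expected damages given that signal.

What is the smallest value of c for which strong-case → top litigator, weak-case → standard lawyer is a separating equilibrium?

Under separation: top litigator → strong-case (pays 305); standard lawyer → weak-case (pays 247).
Strong-case: 305 − 49 = 256 ≥ 247 − 9 = 238. Holds regardless of c. ✓
Weak-case: 247 − 17 ≥ 305 − c, so c ≥ 305 − 230 = 75.

75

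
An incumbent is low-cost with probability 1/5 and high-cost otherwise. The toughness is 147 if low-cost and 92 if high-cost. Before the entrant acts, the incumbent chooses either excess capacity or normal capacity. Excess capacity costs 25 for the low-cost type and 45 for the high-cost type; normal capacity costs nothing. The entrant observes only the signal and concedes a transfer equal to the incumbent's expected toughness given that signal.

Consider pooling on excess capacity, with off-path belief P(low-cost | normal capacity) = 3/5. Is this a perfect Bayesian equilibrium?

No

At the pooled signal (excess capacity) the entrant holds the prior 1/5 and pays 1/5·147 + 4/5·92 = 103. Off-path (normal capacity) belief 3/5 gives 3/5·147 + 2/5·92 = 125.
Low-cost: excess capacity gives 103 − 25 = 78; normal capacity gives 125 − 0 = 125. Deviates. ✗
High-cost: excess capacity gives 103 − 45 = 58; normal capacity gives 125 − 0 = 125. Deviates. ✗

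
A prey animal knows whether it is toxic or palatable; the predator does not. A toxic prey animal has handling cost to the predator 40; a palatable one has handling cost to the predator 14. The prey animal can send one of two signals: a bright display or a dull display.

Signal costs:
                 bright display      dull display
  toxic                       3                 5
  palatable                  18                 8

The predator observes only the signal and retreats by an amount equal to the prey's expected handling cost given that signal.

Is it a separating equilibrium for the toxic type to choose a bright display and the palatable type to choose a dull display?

If types separate, bright display earns payment 40 and dull display earns 14.
Toxic: bright display gives 40 − 3 = 37; dull display gives 14 − 5 = 9. No deviation. ✓
Palatable: dull display gives 14 − 8 = 6; bright display gives 40 − 18 = 22. Would deviate. ✗

No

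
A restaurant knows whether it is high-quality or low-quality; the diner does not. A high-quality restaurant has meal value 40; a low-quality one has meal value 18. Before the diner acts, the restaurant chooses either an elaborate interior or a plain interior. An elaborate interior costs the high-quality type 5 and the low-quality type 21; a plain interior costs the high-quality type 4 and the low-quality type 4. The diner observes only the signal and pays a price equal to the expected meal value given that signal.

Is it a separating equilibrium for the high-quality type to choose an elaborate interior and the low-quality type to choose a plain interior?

Under separation the diner infers type exactly: elaborate interior → high-quality (pays 40), plain interior → low-quality (pays 18).
High-quality: elaborate interior gives 40 − 5 = 35; plain interior gives 18 − 4 = 14. No deviation. ✓
Low-quality: plain interior gives 18 − 4 = 14; elaborate interior gives 40 − 21 = 19. Would deviate. ✗

No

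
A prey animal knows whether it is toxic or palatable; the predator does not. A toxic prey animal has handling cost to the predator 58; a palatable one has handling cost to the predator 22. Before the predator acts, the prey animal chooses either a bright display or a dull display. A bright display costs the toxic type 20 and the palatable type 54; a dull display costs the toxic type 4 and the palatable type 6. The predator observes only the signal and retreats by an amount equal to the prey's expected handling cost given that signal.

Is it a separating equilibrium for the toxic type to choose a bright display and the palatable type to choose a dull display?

If types separate, bright display earns payment 58 and dull display earns 22.
Toxic: bright display gives 58 − 20 = 38; dull display gives 22 − 4 = 18. No deviation. ✓
Palatable: dull display gives 22 − 6 = 16; bright display gives 58 − 54 = 4. No deviation. ✓
Neither type gains from mimicking the other.

Yes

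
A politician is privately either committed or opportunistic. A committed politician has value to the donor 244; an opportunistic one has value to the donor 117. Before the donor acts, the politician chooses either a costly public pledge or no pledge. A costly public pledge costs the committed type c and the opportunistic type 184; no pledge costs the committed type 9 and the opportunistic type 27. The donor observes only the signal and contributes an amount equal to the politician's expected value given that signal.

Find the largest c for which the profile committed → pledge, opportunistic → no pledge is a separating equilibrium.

Under separation: pledge → committed (pays 244); no pledge → opportunistic (pays 117).
Opportunistic: 117 − 27 = 90 ≥ 244 − 184 = 60. Holds regardless of c. ✓
Committed: 244 − c ≥ 117 − 9, so c ≤ 244 − 108 = 136.

136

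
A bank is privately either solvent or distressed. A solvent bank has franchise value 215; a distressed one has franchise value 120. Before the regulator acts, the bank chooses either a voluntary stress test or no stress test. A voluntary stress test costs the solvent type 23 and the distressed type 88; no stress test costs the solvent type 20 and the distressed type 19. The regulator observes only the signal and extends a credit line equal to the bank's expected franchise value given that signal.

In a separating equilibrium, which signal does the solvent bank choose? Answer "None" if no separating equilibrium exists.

None

Try solvent → stress test, distressed → no stress test:
  Under separation the regulator infers type exactly: stress test → solvent (pays 215), no stress test → distressed (pays 120).
  Solvent: stress test gives 215 − 23 = 192; no stress test gives 120 − 20 = 100. No deviation. ✓
  Distressed: no stress test gives 120 − 19 = 101; stress test gives 215 − 88 = 127. Would deviate. ✗
Try solvent → no stress test, distressed → stress test:
  Under separation the regulator infers type exactly: no stress test → solvent (pays 215), stress test → distressed (pays 120).
  Solvent: no stress test gives 215 − 20 = 195; stress test gives 120 − 23 = 97. No deviation. ✓
  Distressed: stress test gives 120 − 88 = 32; no stress test gives 215 − 19 = 196. Would deviate. ✗
Neither assignment is incentive-compatible.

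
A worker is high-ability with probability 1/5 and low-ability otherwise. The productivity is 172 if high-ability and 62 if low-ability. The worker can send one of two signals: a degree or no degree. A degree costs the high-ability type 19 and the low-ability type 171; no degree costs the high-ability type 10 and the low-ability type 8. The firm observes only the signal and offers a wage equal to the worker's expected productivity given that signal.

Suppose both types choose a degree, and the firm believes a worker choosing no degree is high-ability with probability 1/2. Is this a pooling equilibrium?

At the pooled signal (degree) the firm holds the prior 1/5 and pays 1/5·172 + 4/5·62 = 84. Off-path (no degree) belief 1/2 gives 1/2·172 + 1/2·62 = 117.
High-ability: degree gives 84 − 19 = 65; no degree gives 117 − 10 = 107. Deviates. ✗
Low-ability: degree gives 84 − 171 = -87; no degree gives 117 − 8 = 109. Deviates. ✗

No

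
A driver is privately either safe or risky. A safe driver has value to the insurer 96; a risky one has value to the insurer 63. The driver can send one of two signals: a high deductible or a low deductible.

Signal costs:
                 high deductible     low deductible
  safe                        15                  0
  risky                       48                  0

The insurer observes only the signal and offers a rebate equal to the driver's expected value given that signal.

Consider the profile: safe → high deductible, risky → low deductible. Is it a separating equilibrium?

Yes

Under separation the insurer infers type exactly: high deductible → safe (pays 96), low deductible → risky (pays 63).
Safe: high deductible gives 96 − 15 = 81; low deductible gives 63 − 0 = 63. No deviation. ✓
Risky: low deductible gives 63 − 0 = 63; high deductible gives 96 − 48 = 48. No deviation. ✓
Both incentive constraints hold.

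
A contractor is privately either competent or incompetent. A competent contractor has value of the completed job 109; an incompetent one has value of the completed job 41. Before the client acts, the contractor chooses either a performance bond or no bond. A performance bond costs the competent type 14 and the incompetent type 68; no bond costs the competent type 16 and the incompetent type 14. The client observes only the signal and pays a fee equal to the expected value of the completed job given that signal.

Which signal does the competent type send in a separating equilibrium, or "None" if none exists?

None

Try competent → bond, incompetent → no bond:
  If types separate, bond earns payment 109 and no bond earns 41.
  Competent: bond gives 109 − 14 = 95; no bond gives 41 − 16 = 25. No deviation. ✓
  Incompetent: no bond gives 41 − 14 = 27; bond gives 109 − 68 = 41. Would deviate. ✗
Try competent → no bond, incompetent → bond:
  If types separate, no bond earns payment 109 and bond earns 41.
  Competent: no bond gives 109 − 16 = 93; bond gives 41 − 14 = 27. No deviation. ✓
  Incompetent: bond gives 41 − 68 = -27; no bond gives 109 − 14 = 95. Would deviate. ✗
Neither assignment is incentive-compatible.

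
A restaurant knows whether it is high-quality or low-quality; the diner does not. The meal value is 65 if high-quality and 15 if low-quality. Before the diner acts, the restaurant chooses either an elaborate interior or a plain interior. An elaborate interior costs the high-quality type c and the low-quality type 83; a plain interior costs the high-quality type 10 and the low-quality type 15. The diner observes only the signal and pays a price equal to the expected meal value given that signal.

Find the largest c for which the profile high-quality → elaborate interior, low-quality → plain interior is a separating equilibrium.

Under separation: elaborate interior → high-quality (pays 65); plain interior → low-quality (pays 15).
Low-quality: 15 − 15 = 0 ≥ 65 − 83 = -18. Holds regardless of c. ✓
High-quality: 65 − c ≥ 15 − 10, so c ≤ 65 − 5 = 60.

60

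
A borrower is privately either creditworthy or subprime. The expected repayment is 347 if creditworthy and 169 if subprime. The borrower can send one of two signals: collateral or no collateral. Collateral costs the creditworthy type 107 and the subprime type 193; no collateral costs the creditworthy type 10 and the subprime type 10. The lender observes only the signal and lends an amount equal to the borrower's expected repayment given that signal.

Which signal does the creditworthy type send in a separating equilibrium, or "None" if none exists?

Try creditworthy → collateral, subprime → no collateral:
  If types separate, collateral earns payment 347 and no collateral earns 169.
  Creditworthy: collateral gives 347 − 107 = 240; no collateral gives 169 − 10 = 159. No deviation. ✓
  Subprime: no collateral gives 169 − 10 = 159; collateral gives 347 − 193 = 154. No deviation. ✓
Both hold — the creditworthy type sends collateral.

collateral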